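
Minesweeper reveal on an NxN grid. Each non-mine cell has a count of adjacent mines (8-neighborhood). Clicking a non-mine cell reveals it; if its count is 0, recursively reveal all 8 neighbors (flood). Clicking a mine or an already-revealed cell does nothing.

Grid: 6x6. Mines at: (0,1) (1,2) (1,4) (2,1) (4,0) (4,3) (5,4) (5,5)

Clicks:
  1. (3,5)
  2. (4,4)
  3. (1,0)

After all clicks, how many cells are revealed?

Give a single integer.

Click 1 (3,5) count=0: revealed 6 new [(2,4) (2,5) (3,4) (3,5) (4,4) (4,5)] -> total=6
Click 2 (4,4) count=3: revealed 0 new [(none)] -> total=6
Click 3 (1,0) count=2: revealed 1 new [(1,0)] -> total=7

Answer: 7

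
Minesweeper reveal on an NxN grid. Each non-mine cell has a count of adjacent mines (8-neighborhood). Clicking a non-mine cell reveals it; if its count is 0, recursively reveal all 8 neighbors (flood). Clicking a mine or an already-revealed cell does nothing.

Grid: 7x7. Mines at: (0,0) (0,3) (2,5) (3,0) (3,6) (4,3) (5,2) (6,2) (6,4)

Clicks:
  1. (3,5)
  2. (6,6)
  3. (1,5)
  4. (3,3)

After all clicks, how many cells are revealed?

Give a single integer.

Click 1 (3,5) count=2: revealed 1 new [(3,5)] -> total=1
Click 2 (6,6) count=0: revealed 6 new [(4,5) (4,6) (5,5) (5,6) (6,5) (6,6)] -> total=7
Click 3 (1,5) count=1: revealed 1 new [(1,5)] -> total=8
Click 4 (3,3) count=1: revealed 1 new [(3,3)] -> total=9

Answer: 9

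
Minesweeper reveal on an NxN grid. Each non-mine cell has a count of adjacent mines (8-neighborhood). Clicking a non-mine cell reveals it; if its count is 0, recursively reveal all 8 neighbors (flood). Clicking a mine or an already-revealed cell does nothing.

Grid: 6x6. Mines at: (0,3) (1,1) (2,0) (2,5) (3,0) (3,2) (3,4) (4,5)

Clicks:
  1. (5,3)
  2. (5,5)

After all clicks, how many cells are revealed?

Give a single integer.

Answer: 11

Derivation:
Click 1 (5,3) count=0: revealed 10 new [(4,0) (4,1) (4,2) (4,3) (4,4) (5,0) (5,1) (5,2) (5,3) (5,4)] -> total=10
Click 2 (5,5) count=1: revealed 1 new [(5,5)] -> total=11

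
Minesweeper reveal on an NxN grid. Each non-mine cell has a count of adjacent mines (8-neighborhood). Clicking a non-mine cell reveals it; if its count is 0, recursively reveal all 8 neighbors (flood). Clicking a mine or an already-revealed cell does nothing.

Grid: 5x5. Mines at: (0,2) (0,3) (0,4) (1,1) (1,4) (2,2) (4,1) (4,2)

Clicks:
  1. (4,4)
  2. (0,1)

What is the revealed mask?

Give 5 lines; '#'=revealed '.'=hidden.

Click 1 (4,4) count=0: revealed 6 new [(2,3) (2,4) (3,3) (3,4) (4,3) (4,4)] -> total=6
Click 2 (0,1) count=2: revealed 1 new [(0,1)] -> total=7

Answer: .#...
.....
...##
...##
...##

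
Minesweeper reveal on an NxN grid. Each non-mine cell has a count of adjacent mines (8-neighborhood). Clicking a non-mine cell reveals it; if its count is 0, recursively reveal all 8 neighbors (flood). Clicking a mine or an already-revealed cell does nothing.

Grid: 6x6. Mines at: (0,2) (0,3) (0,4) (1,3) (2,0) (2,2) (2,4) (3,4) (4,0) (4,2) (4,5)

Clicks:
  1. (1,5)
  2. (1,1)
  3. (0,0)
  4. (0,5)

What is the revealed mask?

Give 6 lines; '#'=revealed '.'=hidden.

Click 1 (1,5) count=2: revealed 1 new [(1,5)] -> total=1
Click 2 (1,1) count=3: revealed 1 new [(1,1)] -> total=2
Click 3 (0,0) count=0: revealed 3 new [(0,0) (0,1) (1,0)] -> total=5
Click 4 (0,5) count=1: revealed 1 new [(0,5)] -> total=6

Answer: ##...#
##...#
......
......
......
......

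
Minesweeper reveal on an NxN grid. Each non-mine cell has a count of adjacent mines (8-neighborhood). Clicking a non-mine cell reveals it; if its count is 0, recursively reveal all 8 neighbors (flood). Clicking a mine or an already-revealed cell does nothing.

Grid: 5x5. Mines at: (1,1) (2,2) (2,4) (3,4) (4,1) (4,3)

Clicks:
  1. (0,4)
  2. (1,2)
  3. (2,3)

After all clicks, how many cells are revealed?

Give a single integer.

Answer: 7

Derivation:
Click 1 (0,4) count=0: revealed 6 new [(0,2) (0,3) (0,4) (1,2) (1,3) (1,4)] -> total=6
Click 2 (1,2) count=2: revealed 0 new [(none)] -> total=6
Click 3 (2,3) count=3: revealed 1 new [(2,3)] -> total=7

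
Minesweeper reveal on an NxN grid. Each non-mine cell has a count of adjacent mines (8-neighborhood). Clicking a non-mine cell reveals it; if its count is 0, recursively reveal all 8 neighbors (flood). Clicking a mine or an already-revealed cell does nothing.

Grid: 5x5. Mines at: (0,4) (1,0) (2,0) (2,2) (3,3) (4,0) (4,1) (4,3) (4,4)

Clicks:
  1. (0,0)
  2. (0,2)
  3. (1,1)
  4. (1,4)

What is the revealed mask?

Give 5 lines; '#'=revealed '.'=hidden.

Answer: ####.
.####
.....
.....
.....

Derivation:
Click 1 (0,0) count=1: revealed 1 new [(0,0)] -> total=1
Click 2 (0,2) count=0: revealed 6 new [(0,1) (0,2) (0,3) (1,1) (1,2) (1,3)] -> total=7
Click 3 (1,1) count=3: revealed 0 new [(none)] -> total=7
Click 4 (1,4) count=1: revealed 1 new [(1,4)] -> total=8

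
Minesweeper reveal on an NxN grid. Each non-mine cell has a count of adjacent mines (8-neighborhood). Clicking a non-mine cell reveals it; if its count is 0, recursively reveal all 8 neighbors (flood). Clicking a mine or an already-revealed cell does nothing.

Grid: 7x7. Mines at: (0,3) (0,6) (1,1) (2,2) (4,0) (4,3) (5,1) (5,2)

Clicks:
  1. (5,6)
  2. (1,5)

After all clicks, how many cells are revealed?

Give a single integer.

Answer: 23

Derivation:
Click 1 (5,6) count=0: revealed 23 new [(1,3) (1,4) (1,5) (1,6) (2,3) (2,4) (2,5) (2,6) (3,3) (3,4) (3,5) (3,6) (4,4) (4,5) (4,6) (5,3) (5,4) (5,5) (5,6) (6,3) (6,4) (6,5) (6,6)] -> total=23
Click 2 (1,5) count=1: revealed 0 new [(none)] -> total=23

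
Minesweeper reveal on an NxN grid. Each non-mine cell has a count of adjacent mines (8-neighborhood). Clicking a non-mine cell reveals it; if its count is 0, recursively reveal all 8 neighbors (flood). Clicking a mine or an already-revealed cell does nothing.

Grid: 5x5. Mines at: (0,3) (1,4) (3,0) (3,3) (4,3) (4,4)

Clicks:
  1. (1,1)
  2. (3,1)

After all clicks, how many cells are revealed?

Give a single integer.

Answer: 10

Derivation:
Click 1 (1,1) count=0: revealed 9 new [(0,0) (0,1) (0,2) (1,0) (1,1) (1,2) (2,0) (2,1) (2,2)] -> total=9
Click 2 (3,1) count=1: revealed 1 new [(3,1)] -> total=10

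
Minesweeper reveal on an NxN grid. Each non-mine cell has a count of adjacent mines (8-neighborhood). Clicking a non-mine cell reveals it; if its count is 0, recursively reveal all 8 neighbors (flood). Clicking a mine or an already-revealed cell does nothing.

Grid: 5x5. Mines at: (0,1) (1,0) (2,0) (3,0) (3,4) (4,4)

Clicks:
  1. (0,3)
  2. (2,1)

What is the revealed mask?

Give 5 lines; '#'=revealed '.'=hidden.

Answer: ..###
.####
.####
.###.
.###.

Derivation:
Click 1 (0,3) count=0: revealed 17 new [(0,2) (0,3) (0,4) (1,1) (1,2) (1,3) (1,4) (2,1) (2,2) (2,3) (2,4) (3,1) (3,2) (3,3) (4,1) (4,2) (4,3)] -> total=17
Click 2 (2,1) count=3: revealed 0 new [(none)] -> total=17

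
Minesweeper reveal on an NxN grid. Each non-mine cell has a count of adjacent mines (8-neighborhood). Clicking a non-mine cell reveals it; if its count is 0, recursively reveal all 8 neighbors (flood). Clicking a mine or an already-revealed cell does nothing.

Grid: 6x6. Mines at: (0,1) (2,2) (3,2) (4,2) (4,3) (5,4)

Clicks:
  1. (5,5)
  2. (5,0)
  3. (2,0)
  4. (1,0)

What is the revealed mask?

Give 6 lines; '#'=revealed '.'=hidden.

Answer: ......
##....
##....
##....
##....
##...#

Derivation:
Click 1 (5,5) count=1: revealed 1 new [(5,5)] -> total=1
Click 2 (5,0) count=0: revealed 10 new [(1,0) (1,1) (2,0) (2,1) (3,0) (3,1) (4,0) (4,1) (5,0) (5,1)] -> total=11
Click 3 (2,0) count=0: revealed 0 new [(none)] -> total=11
Click 4 (1,0) count=1: revealed 0 new [(none)] -> total=11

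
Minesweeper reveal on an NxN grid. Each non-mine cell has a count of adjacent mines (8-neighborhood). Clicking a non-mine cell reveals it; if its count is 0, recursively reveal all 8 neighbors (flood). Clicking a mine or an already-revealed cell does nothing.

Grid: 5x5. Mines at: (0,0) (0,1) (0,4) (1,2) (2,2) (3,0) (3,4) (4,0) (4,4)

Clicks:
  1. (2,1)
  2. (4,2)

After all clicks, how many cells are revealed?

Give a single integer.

Answer: 7

Derivation:
Click 1 (2,1) count=3: revealed 1 new [(2,1)] -> total=1
Click 2 (4,2) count=0: revealed 6 new [(3,1) (3,2) (3,3) (4,1) (4,2) (4,3)] -> total=7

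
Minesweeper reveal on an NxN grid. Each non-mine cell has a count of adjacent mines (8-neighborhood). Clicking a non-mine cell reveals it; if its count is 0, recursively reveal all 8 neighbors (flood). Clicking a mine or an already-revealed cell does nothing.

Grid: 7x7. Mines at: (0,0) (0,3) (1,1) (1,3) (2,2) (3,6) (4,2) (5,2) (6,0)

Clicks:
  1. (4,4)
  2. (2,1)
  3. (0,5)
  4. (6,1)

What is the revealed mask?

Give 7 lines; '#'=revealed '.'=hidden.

Answer: ....###
....###
.#.####
...###.
...####
...####
.#.####

Derivation:
Click 1 (4,4) count=0: revealed 18 new [(2,3) (2,4) (2,5) (3,3) (3,4) (3,5) (4,3) (4,4) (4,5) (4,6) (5,3) (5,4) (5,5) (5,6) (6,3) (6,4) (6,5) (6,6)] -> total=18
Click 2 (2,1) count=2: revealed 1 new [(2,1)] -> total=19
Click 3 (0,5) count=0: revealed 7 new [(0,4) (0,5) (0,6) (1,4) (1,5) (1,6) (2,6)] -> total=26
Click 4 (6,1) count=2: revealed 1 new [(6,1)] -> total=27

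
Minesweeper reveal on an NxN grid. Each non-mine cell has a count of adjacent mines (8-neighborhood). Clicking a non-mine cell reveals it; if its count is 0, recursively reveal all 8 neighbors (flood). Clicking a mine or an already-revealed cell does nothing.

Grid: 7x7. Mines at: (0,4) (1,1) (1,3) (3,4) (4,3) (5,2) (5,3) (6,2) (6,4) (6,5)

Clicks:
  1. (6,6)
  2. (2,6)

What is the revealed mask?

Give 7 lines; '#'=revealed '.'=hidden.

Click 1 (6,6) count=1: revealed 1 new [(6,6)] -> total=1
Click 2 (2,6) count=0: revealed 12 new [(0,5) (0,6) (1,5) (1,6) (2,5) (2,6) (3,5) (3,6) (4,5) (4,6) (5,5) (5,6)] -> total=13

Answer: .....##
.....##
.....##
.....##
.....##
.....##
......#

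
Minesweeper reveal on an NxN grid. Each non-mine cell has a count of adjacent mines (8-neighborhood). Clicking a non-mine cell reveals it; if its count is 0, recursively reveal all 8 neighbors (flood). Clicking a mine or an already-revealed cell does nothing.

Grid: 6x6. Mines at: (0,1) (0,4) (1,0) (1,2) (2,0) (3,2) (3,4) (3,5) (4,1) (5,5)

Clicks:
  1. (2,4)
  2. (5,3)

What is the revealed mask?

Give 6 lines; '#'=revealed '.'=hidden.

Answer: ......
......
....#.
......
..###.
..###.

Derivation:
Click 1 (2,4) count=2: revealed 1 new [(2,4)] -> total=1
Click 2 (5,3) count=0: revealed 6 new [(4,2) (4,3) (4,4) (5,2) (5,3) (5,4)] -> total=7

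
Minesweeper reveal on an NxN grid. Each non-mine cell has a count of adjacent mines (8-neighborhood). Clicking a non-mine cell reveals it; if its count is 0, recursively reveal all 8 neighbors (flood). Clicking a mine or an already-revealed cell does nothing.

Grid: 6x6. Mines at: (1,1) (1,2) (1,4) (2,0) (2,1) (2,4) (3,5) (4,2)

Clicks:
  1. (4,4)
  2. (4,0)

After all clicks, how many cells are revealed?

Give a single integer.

Click 1 (4,4) count=1: revealed 1 new [(4,4)] -> total=1
Click 2 (4,0) count=0: revealed 6 new [(3,0) (3,1) (4,0) (4,1) (5,0) (5,1)] -> total=7

Answer: 7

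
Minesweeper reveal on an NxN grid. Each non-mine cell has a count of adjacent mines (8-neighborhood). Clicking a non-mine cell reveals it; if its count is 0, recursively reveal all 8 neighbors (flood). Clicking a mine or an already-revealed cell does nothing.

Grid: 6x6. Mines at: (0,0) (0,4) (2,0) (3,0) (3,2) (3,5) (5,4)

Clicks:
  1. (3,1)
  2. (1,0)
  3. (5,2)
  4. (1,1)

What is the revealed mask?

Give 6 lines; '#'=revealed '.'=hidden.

Answer: ......
##....
......
.#....
####..
####..

Derivation:
Click 1 (3,1) count=3: revealed 1 new [(3,1)] -> total=1
Click 2 (1,0) count=2: revealed 1 new [(1,0)] -> total=2
Click 3 (5,2) count=0: revealed 8 new [(4,0) (4,1) (4,2) (4,3) (5,0) (5,1) (5,2) (5,3)] -> total=10
Click 4 (1,1) count=2: revealed 1 new [(1,1)] -> total=11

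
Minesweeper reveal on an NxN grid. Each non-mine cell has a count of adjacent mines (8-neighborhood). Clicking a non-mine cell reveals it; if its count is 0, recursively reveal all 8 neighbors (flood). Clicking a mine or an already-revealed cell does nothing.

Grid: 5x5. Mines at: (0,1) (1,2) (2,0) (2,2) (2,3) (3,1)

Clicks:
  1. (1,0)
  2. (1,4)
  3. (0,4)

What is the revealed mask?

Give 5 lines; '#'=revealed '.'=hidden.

Click 1 (1,0) count=2: revealed 1 new [(1,0)] -> total=1
Click 2 (1,4) count=1: revealed 1 new [(1,4)] -> total=2
Click 3 (0,4) count=0: revealed 3 new [(0,3) (0,4) (1,3)] -> total=5

Answer: ...##
#..##
.....
.....
.....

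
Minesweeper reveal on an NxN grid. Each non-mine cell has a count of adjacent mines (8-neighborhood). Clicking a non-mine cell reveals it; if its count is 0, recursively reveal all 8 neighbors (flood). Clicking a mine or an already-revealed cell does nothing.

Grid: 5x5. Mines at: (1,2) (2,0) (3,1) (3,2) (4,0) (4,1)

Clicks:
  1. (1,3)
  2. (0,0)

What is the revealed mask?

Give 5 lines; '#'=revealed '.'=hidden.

Answer: ##...
##.#.
.....
.....
.....

Derivation:
Click 1 (1,3) count=1: revealed 1 new [(1,3)] -> total=1
Click 2 (0,0) count=0: revealed 4 new [(0,0) (0,1) (1,0) (1,1)] -> total=5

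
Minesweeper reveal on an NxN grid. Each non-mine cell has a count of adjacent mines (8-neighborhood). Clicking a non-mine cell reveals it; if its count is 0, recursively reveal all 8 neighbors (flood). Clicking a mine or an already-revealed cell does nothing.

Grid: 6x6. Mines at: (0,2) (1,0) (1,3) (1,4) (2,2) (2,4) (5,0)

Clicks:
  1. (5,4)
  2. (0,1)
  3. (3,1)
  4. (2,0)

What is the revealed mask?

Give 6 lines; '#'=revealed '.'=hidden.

Answer: .#....
......
#.....
.#####
.#####
.#####

Derivation:
Click 1 (5,4) count=0: revealed 15 new [(3,1) (3,2) (3,3) (3,4) (3,5) (4,1) (4,2) (4,3) (4,4) (4,5) (5,1) (5,2) (5,3) (5,4) (5,5)] -> total=15
Click 2 (0,1) count=2: revealed 1 new [(0,1)] -> total=16
Click 3 (3,1) count=1: revealed 0 new [(none)] -> total=16
Click 4 (2,0) count=1: revealed 1 new [(2,0)] -> total=17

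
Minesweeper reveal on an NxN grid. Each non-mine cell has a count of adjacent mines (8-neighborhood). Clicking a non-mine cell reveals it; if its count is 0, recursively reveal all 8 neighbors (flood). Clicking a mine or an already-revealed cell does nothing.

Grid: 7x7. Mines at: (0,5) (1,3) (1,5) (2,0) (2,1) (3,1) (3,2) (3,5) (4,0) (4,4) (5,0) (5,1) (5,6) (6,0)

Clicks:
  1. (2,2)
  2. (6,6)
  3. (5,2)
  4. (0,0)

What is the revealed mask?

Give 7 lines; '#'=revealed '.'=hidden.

Answer: ###....
###....
..#....
.......
.......
..#....
......#

Derivation:
Click 1 (2,2) count=4: revealed 1 new [(2,2)] -> total=1
Click 2 (6,6) count=1: revealed 1 new [(6,6)] -> total=2
Click 3 (5,2) count=1: revealed 1 new [(5,2)] -> total=3
Click 4 (0,0) count=0: revealed 6 new [(0,0) (0,1) (0,2) (1,0) (1,1) (1,2)] -> total=9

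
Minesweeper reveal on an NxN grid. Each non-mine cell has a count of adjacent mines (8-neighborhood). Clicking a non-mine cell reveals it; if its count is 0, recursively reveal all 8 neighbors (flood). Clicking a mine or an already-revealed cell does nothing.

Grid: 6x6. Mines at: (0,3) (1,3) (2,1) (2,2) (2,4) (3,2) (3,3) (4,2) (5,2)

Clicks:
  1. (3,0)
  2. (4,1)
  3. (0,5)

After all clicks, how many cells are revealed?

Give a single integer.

Click 1 (3,0) count=1: revealed 1 new [(3,0)] -> total=1
Click 2 (4,1) count=3: revealed 1 new [(4,1)] -> total=2
Click 3 (0,5) count=0: revealed 4 new [(0,4) (0,5) (1,4) (1,5)] -> total=6

Answer: 6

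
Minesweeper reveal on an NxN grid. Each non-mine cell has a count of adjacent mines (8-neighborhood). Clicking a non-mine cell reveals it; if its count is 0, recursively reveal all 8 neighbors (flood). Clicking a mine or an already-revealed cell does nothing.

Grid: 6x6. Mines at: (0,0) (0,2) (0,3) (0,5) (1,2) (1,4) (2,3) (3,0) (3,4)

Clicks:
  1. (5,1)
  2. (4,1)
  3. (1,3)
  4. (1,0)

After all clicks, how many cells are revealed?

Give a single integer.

Click 1 (5,1) count=0: revealed 15 new [(3,1) (3,2) (3,3) (4,0) (4,1) (4,2) (4,3) (4,4) (4,5) (5,0) (5,1) (5,2) (5,3) (5,4) (5,5)] -> total=15
Click 2 (4,1) count=1: revealed 0 new [(none)] -> total=15
Click 3 (1,3) count=5: revealed 1 new [(1,3)] -> total=16
Click 4 (1,0) count=1: revealed 1 new [(1,0)] -> total=17

Answer: 17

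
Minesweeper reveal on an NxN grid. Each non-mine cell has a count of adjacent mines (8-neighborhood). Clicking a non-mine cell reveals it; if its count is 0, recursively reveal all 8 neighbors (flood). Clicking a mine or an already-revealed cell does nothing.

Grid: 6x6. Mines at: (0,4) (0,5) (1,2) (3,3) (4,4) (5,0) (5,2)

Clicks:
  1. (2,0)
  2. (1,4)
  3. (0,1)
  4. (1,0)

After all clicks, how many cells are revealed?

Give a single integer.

Click 1 (2,0) count=0: revealed 13 new [(0,0) (0,1) (1,0) (1,1) (2,0) (2,1) (2,2) (3,0) (3,1) (3,2) (4,0) (4,1) (4,2)] -> total=13
Click 2 (1,4) count=2: revealed 1 new [(1,4)] -> total=14
Click 3 (0,1) count=1: revealed 0 new [(none)] -> total=14
Click 4 (1,0) count=0: revealed 0 new [(none)] -> total=14

Answer: 14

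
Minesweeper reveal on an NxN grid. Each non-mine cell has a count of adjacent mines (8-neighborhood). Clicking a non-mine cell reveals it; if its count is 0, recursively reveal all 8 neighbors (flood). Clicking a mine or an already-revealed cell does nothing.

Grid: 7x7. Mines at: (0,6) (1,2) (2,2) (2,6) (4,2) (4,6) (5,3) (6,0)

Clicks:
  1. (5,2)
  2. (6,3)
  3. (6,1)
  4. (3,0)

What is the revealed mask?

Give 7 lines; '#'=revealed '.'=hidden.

Answer: ##.....
##.....
##.....
##.....
##.....
###....
.#.#...

Derivation:
Click 1 (5,2) count=2: revealed 1 new [(5,2)] -> total=1
Click 2 (6,3) count=1: revealed 1 new [(6,3)] -> total=2
Click 3 (6,1) count=1: revealed 1 new [(6,1)] -> total=3
Click 4 (3,0) count=0: revealed 12 new [(0,0) (0,1) (1,0) (1,1) (2,0) (2,1) (3,0) (3,1) (4,0) (4,1) (5,0) (5,1)] -> total=15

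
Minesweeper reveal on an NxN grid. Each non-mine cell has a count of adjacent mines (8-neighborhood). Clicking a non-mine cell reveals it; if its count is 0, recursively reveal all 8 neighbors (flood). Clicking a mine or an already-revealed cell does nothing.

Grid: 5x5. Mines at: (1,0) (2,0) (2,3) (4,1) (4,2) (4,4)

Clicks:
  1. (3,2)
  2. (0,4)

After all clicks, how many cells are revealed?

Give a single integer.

Answer: 9

Derivation:
Click 1 (3,2) count=3: revealed 1 new [(3,2)] -> total=1
Click 2 (0,4) count=0: revealed 8 new [(0,1) (0,2) (0,3) (0,4) (1,1) (1,2) (1,3) (1,4)] -> total=9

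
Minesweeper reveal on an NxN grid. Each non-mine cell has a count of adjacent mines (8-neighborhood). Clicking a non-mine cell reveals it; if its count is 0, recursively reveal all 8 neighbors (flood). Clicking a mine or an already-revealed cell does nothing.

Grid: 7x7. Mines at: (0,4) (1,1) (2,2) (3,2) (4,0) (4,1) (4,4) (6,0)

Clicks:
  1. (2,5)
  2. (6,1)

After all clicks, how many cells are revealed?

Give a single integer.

Click 1 (2,5) count=0: revealed 28 new [(0,5) (0,6) (1,3) (1,4) (1,5) (1,6) (2,3) (2,4) (2,5) (2,6) (3,3) (3,4) (3,5) (3,6) (4,5) (4,6) (5,1) (5,2) (5,3) (5,4) (5,5) (5,6) (6,1) (6,2) (6,3) (6,4) (6,5) (6,6)] -> total=28
Click 2 (6,1) count=1: revealed 0 new [(none)] -> total=28

Answer: 28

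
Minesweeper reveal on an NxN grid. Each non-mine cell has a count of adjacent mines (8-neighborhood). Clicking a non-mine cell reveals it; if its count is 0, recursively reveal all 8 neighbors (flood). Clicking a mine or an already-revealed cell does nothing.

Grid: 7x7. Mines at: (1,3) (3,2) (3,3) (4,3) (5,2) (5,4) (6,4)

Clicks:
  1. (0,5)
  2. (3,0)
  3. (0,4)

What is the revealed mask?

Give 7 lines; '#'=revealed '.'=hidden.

Answer: ###.###
###.###
###.###
##..###
##..###
##...##
##...##

Derivation:
Click 1 (0,5) count=0: revealed 19 new [(0,4) (0,5) (0,6) (1,4) (1,5) (1,6) (2,4) (2,5) (2,6) (3,4) (3,5) (3,6) (4,4) (4,5) (4,6) (5,5) (5,6) (6,5) (6,6)] -> total=19
Click 2 (3,0) count=0: revealed 17 new [(0,0) (0,1) (0,2) (1,0) (1,1) (1,2) (2,0) (2,1) (2,2) (3,0) (3,1) (4,0) (4,1) (5,0) (5,1) (6,0) (6,1)] -> total=36
Click 3 (0,4) count=1: revealed 0 new [(none)] -> total=36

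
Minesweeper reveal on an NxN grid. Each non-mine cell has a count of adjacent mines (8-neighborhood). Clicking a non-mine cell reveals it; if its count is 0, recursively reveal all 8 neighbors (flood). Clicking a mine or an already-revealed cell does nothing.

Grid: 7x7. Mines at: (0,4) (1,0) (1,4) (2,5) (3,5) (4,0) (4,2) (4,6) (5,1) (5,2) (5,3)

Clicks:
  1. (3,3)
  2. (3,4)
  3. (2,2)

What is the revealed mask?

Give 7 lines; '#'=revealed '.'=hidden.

Click 1 (3,3) count=1: revealed 1 new [(3,3)] -> total=1
Click 2 (3,4) count=2: revealed 1 new [(3,4)] -> total=2
Click 3 (2,2) count=0: revealed 11 new [(0,1) (0,2) (0,3) (1,1) (1,2) (1,3) (2,1) (2,2) (2,3) (3,1) (3,2)] -> total=13

Answer: .###...
.###...
.###...
.####..
.......
.......
.......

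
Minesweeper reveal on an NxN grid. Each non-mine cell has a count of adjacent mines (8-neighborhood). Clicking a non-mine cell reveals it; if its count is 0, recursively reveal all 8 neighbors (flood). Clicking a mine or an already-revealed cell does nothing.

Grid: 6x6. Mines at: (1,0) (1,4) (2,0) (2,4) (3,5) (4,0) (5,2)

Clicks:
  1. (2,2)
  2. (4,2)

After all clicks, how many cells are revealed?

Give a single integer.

Click 1 (2,2) count=0: revealed 15 new [(0,1) (0,2) (0,3) (1,1) (1,2) (1,3) (2,1) (2,2) (2,3) (3,1) (3,2) (3,3) (4,1) (4,2) (4,3)] -> total=15
Click 2 (4,2) count=1: revealed 0 new [(none)] -> total=15

Answer: 15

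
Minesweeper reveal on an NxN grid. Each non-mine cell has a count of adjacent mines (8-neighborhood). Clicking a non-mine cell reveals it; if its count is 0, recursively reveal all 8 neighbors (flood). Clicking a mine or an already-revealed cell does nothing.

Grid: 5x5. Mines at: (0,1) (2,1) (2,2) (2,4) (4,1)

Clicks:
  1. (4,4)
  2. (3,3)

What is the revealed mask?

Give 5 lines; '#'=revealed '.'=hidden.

Answer: .....
.....
.....
..###
..###

Derivation:
Click 1 (4,4) count=0: revealed 6 new [(3,2) (3,3) (3,4) (4,2) (4,3) (4,4)] -> total=6
Click 2 (3,3) count=2: revealed 0 new [(none)] -> total=6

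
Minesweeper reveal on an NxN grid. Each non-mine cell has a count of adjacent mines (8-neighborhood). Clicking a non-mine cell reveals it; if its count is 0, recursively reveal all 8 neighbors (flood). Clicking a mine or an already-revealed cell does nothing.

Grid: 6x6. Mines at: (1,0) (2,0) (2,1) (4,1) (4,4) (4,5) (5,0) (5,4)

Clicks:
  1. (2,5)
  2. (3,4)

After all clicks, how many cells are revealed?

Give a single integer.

Click 1 (2,5) count=0: revealed 18 new [(0,1) (0,2) (0,3) (0,4) (0,5) (1,1) (1,2) (1,3) (1,4) (1,5) (2,2) (2,3) (2,4) (2,5) (3,2) (3,3) (3,4) (3,5)] -> total=18
Click 2 (3,4) count=2: revealed 0 new [(none)] -> total=18

Answer: 18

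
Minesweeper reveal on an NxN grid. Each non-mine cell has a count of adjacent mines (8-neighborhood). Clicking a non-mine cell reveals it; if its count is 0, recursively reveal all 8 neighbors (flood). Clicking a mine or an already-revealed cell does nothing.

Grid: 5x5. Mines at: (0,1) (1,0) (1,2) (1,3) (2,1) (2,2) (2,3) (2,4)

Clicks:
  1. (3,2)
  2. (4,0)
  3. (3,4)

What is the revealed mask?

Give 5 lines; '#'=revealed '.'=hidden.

Click 1 (3,2) count=3: revealed 1 new [(3,2)] -> total=1
Click 2 (4,0) count=0: revealed 9 new [(3,0) (3,1) (3,3) (3,4) (4,0) (4,1) (4,2) (4,3) (4,4)] -> total=10
Click 3 (3,4) count=2: revealed 0 new [(none)] -> total=10

Answer: .....
.....
.....
#####
#####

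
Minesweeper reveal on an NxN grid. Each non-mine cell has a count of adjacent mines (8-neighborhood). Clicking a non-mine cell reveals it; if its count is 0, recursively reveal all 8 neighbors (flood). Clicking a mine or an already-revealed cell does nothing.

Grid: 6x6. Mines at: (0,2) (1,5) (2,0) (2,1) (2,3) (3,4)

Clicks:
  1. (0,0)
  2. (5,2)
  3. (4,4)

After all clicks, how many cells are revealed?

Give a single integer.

Click 1 (0,0) count=0: revealed 4 new [(0,0) (0,1) (1,0) (1,1)] -> total=4
Click 2 (5,2) count=0: revealed 16 new [(3,0) (3,1) (3,2) (3,3) (4,0) (4,1) (4,2) (4,3) (4,4) (4,5) (5,0) (5,1) (5,2) (5,3) (5,4) (5,5)] -> total=20
Click 3 (4,4) count=1: revealed 0 new [(none)] -> total=20

Answer: 20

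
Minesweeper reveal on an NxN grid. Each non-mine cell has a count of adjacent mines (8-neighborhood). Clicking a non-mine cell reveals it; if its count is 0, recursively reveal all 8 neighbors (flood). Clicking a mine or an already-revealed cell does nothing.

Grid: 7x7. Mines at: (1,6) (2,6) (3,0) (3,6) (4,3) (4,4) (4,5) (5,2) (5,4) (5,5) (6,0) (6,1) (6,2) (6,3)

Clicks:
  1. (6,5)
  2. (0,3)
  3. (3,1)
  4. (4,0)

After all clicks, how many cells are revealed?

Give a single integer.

Answer: 25

Derivation:
Click 1 (6,5) count=2: revealed 1 new [(6,5)] -> total=1
Click 2 (0,3) count=0: revealed 23 new [(0,0) (0,1) (0,2) (0,3) (0,4) (0,5) (1,0) (1,1) (1,2) (1,3) (1,4) (1,5) (2,0) (2,1) (2,2) (2,3) (2,4) (2,5) (3,1) (3,2) (3,3) (3,4) (3,5)] -> total=24
Click 3 (3,1) count=1: revealed 0 new [(none)] -> total=24
Click 4 (4,0) count=1: revealed 1 new [(4,0)] -> total=25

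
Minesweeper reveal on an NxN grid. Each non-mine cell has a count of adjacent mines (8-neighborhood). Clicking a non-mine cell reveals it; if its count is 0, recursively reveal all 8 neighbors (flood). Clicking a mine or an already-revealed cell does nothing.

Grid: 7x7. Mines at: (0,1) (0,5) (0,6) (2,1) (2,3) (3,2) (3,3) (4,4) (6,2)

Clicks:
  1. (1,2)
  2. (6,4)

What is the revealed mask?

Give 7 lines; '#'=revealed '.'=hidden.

Click 1 (1,2) count=3: revealed 1 new [(1,2)] -> total=1
Click 2 (6,4) count=0: revealed 19 new [(1,4) (1,5) (1,6) (2,4) (2,5) (2,6) (3,4) (3,5) (3,6) (4,5) (4,6) (5,3) (5,4) (5,5) (5,6) (6,3) (6,4) (6,5) (6,6)] -> total=20

Answer: .......
..#.###
....###
....###
.....##
...####
...####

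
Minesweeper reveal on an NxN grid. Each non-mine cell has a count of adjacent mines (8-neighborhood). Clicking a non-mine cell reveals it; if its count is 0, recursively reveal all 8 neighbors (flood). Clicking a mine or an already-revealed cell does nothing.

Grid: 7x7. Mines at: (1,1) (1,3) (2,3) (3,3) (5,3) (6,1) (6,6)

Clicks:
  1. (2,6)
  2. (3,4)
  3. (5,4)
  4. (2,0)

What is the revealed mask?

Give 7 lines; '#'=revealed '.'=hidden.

Click 1 (2,6) count=0: revealed 18 new [(0,4) (0,5) (0,6) (1,4) (1,5) (1,6) (2,4) (2,5) (2,6) (3,4) (3,5) (3,6) (4,4) (4,5) (4,6) (5,4) (5,5) (5,6)] -> total=18
Click 2 (3,4) count=2: revealed 0 new [(none)] -> total=18
Click 3 (5,4) count=1: revealed 0 new [(none)] -> total=18
Click 4 (2,0) count=1: revealed 1 new [(2,0)] -> total=19

Answer: ....###
....###
#...###
....###
....###
....###
.......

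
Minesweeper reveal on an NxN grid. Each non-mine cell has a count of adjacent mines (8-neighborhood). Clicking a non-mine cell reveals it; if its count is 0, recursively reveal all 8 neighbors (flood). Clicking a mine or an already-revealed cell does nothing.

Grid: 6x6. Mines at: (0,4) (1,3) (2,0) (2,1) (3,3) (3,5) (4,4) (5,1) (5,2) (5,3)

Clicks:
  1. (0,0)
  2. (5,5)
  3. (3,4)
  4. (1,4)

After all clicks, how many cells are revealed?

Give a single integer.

Click 1 (0,0) count=0: revealed 6 new [(0,0) (0,1) (0,2) (1,0) (1,1) (1,2)] -> total=6
Click 2 (5,5) count=1: revealed 1 new [(5,5)] -> total=7
Click 3 (3,4) count=3: revealed 1 new [(3,4)] -> total=8
Click 4 (1,4) count=2: revealed 1 new [(1,4)] -> total=9

Answer: 9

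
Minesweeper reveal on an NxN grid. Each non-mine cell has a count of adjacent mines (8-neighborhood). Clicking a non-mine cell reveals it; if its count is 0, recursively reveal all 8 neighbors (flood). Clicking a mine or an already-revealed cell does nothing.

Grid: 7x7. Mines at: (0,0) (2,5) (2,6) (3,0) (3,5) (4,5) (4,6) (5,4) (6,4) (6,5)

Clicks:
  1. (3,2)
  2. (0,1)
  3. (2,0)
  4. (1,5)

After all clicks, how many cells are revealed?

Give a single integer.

Click 1 (3,2) count=0: revealed 33 new [(0,1) (0,2) (0,3) (0,4) (0,5) (0,6) (1,1) (1,2) (1,3) (1,4) (1,5) (1,6) (2,1) (2,2) (2,3) (2,4) (3,1) (3,2) (3,3) (3,4) (4,0) (4,1) (4,2) (4,3) (4,4) (5,0) (5,1) (5,2) (5,3) (6,0) (6,1) (6,2) (6,3)] -> total=33
Click 2 (0,1) count=1: revealed 0 new [(none)] -> total=33
Click 3 (2,0) count=1: revealed 1 new [(2,0)] -> total=34
Click 4 (1,5) count=2: revealed 0 new [(none)] -> total=34

Answer: 34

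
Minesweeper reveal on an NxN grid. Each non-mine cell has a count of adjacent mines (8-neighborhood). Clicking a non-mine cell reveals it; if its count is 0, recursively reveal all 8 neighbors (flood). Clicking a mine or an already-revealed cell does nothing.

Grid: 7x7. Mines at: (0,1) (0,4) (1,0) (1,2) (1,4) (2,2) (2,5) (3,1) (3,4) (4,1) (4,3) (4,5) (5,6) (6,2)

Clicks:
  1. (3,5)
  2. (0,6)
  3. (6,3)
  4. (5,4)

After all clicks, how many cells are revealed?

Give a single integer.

Click 1 (3,5) count=3: revealed 1 new [(3,5)] -> total=1
Click 2 (0,6) count=0: revealed 4 new [(0,5) (0,6) (1,5) (1,6)] -> total=5
Click 3 (6,3) count=1: revealed 1 new [(6,3)] -> total=6
Click 4 (5,4) count=2: revealed 1 new [(5,4)] -> total=7

Answer: 7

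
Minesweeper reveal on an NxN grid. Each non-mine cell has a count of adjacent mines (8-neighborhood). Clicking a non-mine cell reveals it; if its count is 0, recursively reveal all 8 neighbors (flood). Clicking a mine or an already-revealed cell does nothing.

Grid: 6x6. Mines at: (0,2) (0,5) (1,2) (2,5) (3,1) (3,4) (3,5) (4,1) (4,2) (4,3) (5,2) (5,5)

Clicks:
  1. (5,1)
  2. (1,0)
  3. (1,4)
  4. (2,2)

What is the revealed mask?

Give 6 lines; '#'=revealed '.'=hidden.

Click 1 (5,1) count=3: revealed 1 new [(5,1)] -> total=1
Click 2 (1,0) count=0: revealed 6 new [(0,0) (0,1) (1,0) (1,1) (2,0) (2,1)] -> total=7
Click 3 (1,4) count=2: revealed 1 new [(1,4)] -> total=8
Click 4 (2,2) count=2: revealed 1 new [(2,2)] -> total=9

Answer: ##....
##..#.
###...
......
......
.#....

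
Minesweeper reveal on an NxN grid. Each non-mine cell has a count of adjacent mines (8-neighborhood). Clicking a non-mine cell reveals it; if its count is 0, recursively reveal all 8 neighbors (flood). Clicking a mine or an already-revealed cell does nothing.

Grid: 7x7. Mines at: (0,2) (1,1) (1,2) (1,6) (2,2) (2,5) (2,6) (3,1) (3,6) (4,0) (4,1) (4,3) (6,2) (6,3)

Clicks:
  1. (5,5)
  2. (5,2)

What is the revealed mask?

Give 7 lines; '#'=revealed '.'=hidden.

Click 1 (5,5) count=0: revealed 9 new [(4,4) (4,5) (4,6) (5,4) (5,5) (5,6) (6,4) (6,5) (6,6)] -> total=9
Click 2 (5,2) count=4: revealed 1 new [(5,2)] -> total=10

Answer: .......
.......
.......
.......
....###
..#.###
....###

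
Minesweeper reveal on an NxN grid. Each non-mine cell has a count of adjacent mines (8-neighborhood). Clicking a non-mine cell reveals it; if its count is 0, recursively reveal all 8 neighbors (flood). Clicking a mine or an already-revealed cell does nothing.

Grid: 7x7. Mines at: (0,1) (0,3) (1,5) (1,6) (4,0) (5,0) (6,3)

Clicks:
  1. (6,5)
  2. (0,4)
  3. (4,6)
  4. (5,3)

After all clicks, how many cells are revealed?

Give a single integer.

Answer: 35

Derivation:
Click 1 (6,5) count=0: revealed 34 new [(1,0) (1,1) (1,2) (1,3) (1,4) (2,0) (2,1) (2,2) (2,3) (2,4) (2,5) (2,6) (3,0) (3,1) (3,2) (3,3) (3,4) (3,5) (3,6) (4,1) (4,2) (4,3) (4,4) (4,5) (4,6) (5,1) (5,2) (5,3) (5,4) (5,5) (5,6) (6,4) (6,5) (6,6)] -> total=34
Click 2 (0,4) count=2: revealed 1 new [(0,4)] -> total=35
Click 3 (4,6) count=0: revealed 0 new [(none)] -> total=35
Click 4 (5,3) count=1: revealed 0 new [(none)] -> total=35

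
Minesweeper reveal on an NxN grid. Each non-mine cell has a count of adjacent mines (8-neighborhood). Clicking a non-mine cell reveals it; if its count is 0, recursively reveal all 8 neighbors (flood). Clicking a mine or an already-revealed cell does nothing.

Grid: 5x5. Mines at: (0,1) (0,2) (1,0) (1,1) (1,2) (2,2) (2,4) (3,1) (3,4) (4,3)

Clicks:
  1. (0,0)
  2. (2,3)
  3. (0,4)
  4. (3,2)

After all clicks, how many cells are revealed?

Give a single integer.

Click 1 (0,0) count=3: revealed 1 new [(0,0)] -> total=1
Click 2 (2,3) count=4: revealed 1 new [(2,3)] -> total=2
Click 3 (0,4) count=0: revealed 4 new [(0,3) (0,4) (1,3) (1,4)] -> total=6
Click 4 (3,2) count=3: revealed 1 new [(3,2)] -> total=7

Answer: 7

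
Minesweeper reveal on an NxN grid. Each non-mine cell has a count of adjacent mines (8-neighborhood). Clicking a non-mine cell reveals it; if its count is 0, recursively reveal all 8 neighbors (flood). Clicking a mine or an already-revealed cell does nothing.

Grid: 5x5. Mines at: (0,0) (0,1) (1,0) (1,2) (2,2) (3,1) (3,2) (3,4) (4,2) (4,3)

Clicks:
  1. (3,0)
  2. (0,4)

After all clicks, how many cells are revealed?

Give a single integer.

Answer: 7

Derivation:
Click 1 (3,0) count=1: revealed 1 new [(3,0)] -> total=1
Click 2 (0,4) count=0: revealed 6 new [(0,3) (0,4) (1,3) (1,4) (2,3) (2,4)] -> total=7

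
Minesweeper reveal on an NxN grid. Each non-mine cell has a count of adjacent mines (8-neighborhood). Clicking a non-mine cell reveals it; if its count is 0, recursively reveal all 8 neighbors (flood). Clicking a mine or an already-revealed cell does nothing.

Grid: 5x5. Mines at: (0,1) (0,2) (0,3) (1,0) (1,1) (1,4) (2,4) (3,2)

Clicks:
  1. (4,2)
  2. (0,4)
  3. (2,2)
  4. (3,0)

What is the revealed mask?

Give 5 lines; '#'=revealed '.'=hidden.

Click 1 (4,2) count=1: revealed 1 new [(4,2)] -> total=1
Click 2 (0,4) count=2: revealed 1 new [(0,4)] -> total=2
Click 3 (2,2) count=2: revealed 1 new [(2,2)] -> total=3
Click 4 (3,0) count=0: revealed 6 new [(2,0) (2,1) (3,0) (3,1) (4,0) (4,1)] -> total=9

Answer: ....#
.....
###..
##...
###..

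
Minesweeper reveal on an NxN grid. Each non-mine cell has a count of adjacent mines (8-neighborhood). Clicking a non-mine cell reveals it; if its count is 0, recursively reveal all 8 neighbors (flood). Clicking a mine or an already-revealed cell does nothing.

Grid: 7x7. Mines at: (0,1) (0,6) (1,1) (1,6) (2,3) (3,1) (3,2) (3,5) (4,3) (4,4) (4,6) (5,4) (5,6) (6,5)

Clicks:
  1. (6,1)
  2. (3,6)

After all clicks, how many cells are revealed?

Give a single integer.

Click 1 (6,1) count=0: revealed 11 new [(4,0) (4,1) (4,2) (5,0) (5,1) (5,2) (5,3) (6,0) (6,1) (6,2) (6,3)] -> total=11
Click 2 (3,6) count=2: revealed 1 new [(3,6)] -> total=12

Answer: 12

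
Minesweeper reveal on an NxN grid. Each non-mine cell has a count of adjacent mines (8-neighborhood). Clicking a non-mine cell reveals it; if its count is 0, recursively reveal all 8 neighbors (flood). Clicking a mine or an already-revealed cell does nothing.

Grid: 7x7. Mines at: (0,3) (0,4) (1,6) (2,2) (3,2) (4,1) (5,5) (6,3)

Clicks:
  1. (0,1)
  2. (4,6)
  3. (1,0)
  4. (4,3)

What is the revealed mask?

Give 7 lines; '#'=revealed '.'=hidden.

Click 1 (0,1) count=0: revealed 10 new [(0,0) (0,1) (0,2) (1,0) (1,1) (1,2) (2,0) (2,1) (3,0) (3,1)] -> total=10
Click 2 (4,6) count=1: revealed 1 new [(4,6)] -> total=11
Click 3 (1,0) count=0: revealed 0 new [(none)] -> total=11
Click 4 (4,3) count=1: revealed 1 new [(4,3)] -> total=12

Answer: ###....
###....
##.....
##.....
...#..#
.......
.......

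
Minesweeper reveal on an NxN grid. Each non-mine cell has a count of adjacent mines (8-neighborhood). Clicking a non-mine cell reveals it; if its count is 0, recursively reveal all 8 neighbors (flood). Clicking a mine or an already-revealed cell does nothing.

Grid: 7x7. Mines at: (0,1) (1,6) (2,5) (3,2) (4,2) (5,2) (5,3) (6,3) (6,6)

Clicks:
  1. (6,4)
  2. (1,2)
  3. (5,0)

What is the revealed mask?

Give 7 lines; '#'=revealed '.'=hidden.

Answer: .......
###....
##.....
##.....
##.....
##.....
##..#..

Derivation:
Click 1 (6,4) count=2: revealed 1 new [(6,4)] -> total=1
Click 2 (1,2) count=1: revealed 1 new [(1,2)] -> total=2
Click 3 (5,0) count=0: revealed 12 new [(1,0) (1,1) (2,0) (2,1) (3,0) (3,1) (4,0) (4,1) (5,0) (5,1) (6,0) (6,1)] -> total=14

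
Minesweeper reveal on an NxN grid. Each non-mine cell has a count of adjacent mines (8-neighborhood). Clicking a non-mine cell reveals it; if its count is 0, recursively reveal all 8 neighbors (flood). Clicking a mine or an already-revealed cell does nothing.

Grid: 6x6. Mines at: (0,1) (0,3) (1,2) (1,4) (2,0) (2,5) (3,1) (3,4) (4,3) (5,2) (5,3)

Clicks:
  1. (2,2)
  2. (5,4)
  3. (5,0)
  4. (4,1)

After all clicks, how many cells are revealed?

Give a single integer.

Answer: 6

Derivation:
Click 1 (2,2) count=2: revealed 1 new [(2,2)] -> total=1
Click 2 (5,4) count=2: revealed 1 new [(5,4)] -> total=2
Click 3 (5,0) count=0: revealed 4 new [(4,0) (4,1) (5,0) (5,1)] -> total=6
Click 4 (4,1) count=2: revealed 0 new [(none)] -> total=6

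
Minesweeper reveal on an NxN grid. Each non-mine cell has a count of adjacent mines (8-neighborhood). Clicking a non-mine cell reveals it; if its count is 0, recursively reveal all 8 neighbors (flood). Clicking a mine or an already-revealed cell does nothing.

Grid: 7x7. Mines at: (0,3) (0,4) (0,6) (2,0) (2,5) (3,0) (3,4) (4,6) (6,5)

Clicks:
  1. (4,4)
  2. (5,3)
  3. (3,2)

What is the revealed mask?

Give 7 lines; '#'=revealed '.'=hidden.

Click 1 (4,4) count=1: revealed 1 new [(4,4)] -> total=1
Click 2 (5,3) count=0: revealed 23 new [(1,1) (1,2) (1,3) (2,1) (2,2) (2,3) (3,1) (3,2) (3,3) (4,0) (4,1) (4,2) (4,3) (5,0) (5,1) (5,2) (5,3) (5,4) (6,0) (6,1) (6,2) (6,3) (6,4)] -> total=24
Click 3 (3,2) count=0: revealed 0 new [(none)] -> total=24

Answer: .......
.###...
.###...
.###...
#####..
#####..
#####..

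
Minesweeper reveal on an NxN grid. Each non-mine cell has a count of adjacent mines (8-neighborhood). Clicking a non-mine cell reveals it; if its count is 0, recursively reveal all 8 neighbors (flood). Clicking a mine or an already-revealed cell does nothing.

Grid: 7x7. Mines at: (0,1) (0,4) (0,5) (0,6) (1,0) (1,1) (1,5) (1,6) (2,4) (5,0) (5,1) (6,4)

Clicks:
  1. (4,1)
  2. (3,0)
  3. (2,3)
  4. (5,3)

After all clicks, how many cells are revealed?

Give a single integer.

Click 1 (4,1) count=2: revealed 1 new [(4,1)] -> total=1
Click 2 (3,0) count=0: revealed 26 new [(2,0) (2,1) (2,2) (2,3) (2,5) (2,6) (3,0) (3,1) (3,2) (3,3) (3,4) (3,5) (3,6) (4,0) (4,2) (4,3) (4,4) (4,5) (4,6) (5,2) (5,3) (5,4) (5,5) (5,6) (6,5) (6,6)] -> total=27
Click 3 (2,3) count=1: revealed 0 new [(none)] -> total=27
Click 4 (5,3) count=1: revealed 0 new [(none)] -> total=27

Answer: 27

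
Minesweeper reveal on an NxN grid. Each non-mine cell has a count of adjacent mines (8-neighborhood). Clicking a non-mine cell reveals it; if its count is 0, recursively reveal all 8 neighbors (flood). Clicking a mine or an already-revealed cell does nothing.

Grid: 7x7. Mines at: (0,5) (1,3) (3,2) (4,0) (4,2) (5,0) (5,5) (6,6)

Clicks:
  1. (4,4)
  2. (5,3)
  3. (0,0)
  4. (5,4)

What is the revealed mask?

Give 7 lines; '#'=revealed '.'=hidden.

Click 1 (4,4) count=1: revealed 1 new [(4,4)] -> total=1
Click 2 (5,3) count=1: revealed 1 new [(5,3)] -> total=2
Click 3 (0,0) count=0: revealed 11 new [(0,0) (0,1) (0,2) (1,0) (1,1) (1,2) (2,0) (2,1) (2,2) (3,0) (3,1)] -> total=13
Click 4 (5,4) count=1: revealed 1 new [(5,4)] -> total=14

Answer: ###....
###....
###....
##.....
....#..
...##..
.......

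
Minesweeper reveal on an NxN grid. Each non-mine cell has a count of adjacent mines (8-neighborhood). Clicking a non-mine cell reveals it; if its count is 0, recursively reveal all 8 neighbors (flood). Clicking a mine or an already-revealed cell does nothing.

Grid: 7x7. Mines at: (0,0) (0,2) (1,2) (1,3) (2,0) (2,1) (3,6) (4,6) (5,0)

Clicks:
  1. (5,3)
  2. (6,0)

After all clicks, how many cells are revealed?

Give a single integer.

Click 1 (5,3) count=0: revealed 26 new [(2,2) (2,3) (2,4) (2,5) (3,1) (3,2) (3,3) (3,4) (3,5) (4,1) (4,2) (4,3) (4,4) (4,5) (5,1) (5,2) (5,3) (5,4) (5,5) (5,6) (6,1) (6,2) (6,3) (6,4) (6,5) (6,6)] -> total=26
Click 2 (6,0) count=1: revealed 1 new [(6,0)] -> total=27

Answer: 27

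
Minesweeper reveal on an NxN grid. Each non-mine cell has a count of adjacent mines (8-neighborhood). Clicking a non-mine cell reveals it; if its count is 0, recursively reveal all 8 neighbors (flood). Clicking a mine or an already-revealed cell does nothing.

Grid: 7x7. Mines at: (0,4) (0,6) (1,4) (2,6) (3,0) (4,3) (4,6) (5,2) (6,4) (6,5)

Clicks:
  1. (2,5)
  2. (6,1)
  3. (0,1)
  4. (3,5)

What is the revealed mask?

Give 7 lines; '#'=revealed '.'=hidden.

Answer: ####...
####...
####.#.
.###.#.
.......
.......
.#.....

Derivation:
Click 1 (2,5) count=2: revealed 1 new [(2,5)] -> total=1
Click 2 (6,1) count=1: revealed 1 new [(6,1)] -> total=2
Click 3 (0,1) count=0: revealed 15 new [(0,0) (0,1) (0,2) (0,3) (1,0) (1,1) (1,2) (1,3) (2,0) (2,1) (2,2) (2,3) (3,1) (3,2) (3,3)] -> total=17
Click 4 (3,5) count=2: revealed 1 new [(3,5)] -> total=18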